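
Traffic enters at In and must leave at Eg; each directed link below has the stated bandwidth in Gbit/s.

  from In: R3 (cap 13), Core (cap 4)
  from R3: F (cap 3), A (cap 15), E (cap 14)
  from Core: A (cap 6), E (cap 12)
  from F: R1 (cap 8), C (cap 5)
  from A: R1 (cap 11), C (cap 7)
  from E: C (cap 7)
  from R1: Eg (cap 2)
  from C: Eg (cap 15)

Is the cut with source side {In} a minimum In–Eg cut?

Yes — it is a minimum cut (capacity 17).

Given cut capacity: 13 + 4 = 17.
Augment In→R3→F→R1→Eg: bottleneck 2, flow now 2.
Augment In→R3→F→C→Eg: bottleneck 1, flow now 3.
Augment In→R3→A→C→Eg: bottleneck 7, flow now 10.
Augment In→R3→E→C→Eg: bottleneck 3, flow now 13.
Augment In→Core→E→C→Eg: bottleneck 4, flow now 17.
No augmenting path remains; maximum flow = 17.
Cut capacity 17 equals the max flow, so it is a minimum cut.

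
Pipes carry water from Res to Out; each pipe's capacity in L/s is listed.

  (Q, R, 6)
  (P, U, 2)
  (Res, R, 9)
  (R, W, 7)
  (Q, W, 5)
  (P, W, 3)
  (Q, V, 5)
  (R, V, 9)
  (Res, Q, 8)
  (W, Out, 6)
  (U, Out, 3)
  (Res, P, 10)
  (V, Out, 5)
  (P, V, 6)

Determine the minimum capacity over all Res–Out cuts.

Augment Res→P→U→Out: bottleneck 2, flow now 2.
Augment Res→P→V→Out: bottleneck 5, flow now 7.
Augment Res→P→W→Out: bottleneck 3, flow now 10.
Augment Res→Q→W→Out: bottleneck 3, flow now 13.
No augmenting path remains; maximum flow = 13.
By max-flow min-cut, the minimum cut capacity equals the max flow.
In the residual graph, reachable from Res: {Res, P, Q, R, V, W}.
Min-cut edges: P→U (2), V→Out (5), W→Out (6); capacity 2 + 5 + 6 = 13.

13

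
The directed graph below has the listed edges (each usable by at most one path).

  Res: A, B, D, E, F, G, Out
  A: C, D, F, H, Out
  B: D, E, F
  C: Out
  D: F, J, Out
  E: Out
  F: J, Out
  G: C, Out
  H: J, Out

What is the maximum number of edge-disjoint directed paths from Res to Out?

Assign every edge capacity 1; by Menger, the answer equals the max flow.
Path Res→Out (+1); total 1.
Path Res→A→Out (+1); total 2.
Path Res→D→Out (+1); total 3.
Path Res→E→Out (+1); total 4.
Path Res→F→Out (+1); total 5.
Path Res→G→Out (+1); total 6.
No residual Res→Out path; max flow = 6.
Certifying cut of size 6: {D→Out, E→Out, F→Out, Res→A, Res→G, Res→Out}.

6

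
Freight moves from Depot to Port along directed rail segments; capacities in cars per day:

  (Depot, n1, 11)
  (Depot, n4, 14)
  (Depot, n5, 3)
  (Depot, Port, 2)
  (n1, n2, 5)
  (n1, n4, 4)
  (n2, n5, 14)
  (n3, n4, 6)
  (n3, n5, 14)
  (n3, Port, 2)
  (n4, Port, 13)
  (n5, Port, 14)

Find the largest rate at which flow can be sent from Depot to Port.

Augment Depot→Port: bottleneck 2, flow now 2.
Augment Depot→n4→Port: bottleneck 13, flow now 15.
Augment Depot→n5→Port: bottleneck 3, flow now 18.
Augment Depot→n1→n2→n5→Port: bottleneck 5, flow now 23.
No augmenting path remains; maximum flow = 23.
In the residual graph, reachable from Depot: {Depot, n1, n4}.
Min-cut edges: Depot→n5 (3), Depot→Port (2), n1→n2 (5), n4→Port (13); capacity 3 + 2 + 5 + 13 = 23.
This cut is saturated, so no flow can exceed 23.

23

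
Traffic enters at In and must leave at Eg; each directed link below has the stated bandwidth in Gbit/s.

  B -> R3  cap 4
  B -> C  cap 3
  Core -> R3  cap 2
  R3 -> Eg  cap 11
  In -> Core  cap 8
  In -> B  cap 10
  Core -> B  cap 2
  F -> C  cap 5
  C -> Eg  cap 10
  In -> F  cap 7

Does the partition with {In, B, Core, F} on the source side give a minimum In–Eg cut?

Yes — it is a minimum cut (capacity 14).

Given cut capacity: 3 + 4 + 2 + 5 = 14.
Augment In→B→C→Eg: bottleneck 3, flow now 3.
Augment In→B→R3→Eg: bottleneck 4, flow now 7.
Augment In→Core→R3→Eg: bottleneck 2, flow now 9.
Augment In→F→C→Eg: bottleneck 5, flow now 14.
No augmenting path remains; maximum flow = 14.
Cut capacity 14 equals the max flow, so it is a minimum cut.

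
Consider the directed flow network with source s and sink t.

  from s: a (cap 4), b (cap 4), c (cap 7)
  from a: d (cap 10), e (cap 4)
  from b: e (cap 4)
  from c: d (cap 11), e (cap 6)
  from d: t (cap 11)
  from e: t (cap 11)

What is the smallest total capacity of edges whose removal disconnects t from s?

Augment s→a→d→t: bottleneck 4, flow now 4.
Augment s→b→e→t: bottleneck 4, flow now 8.
Augment s→c→d→t: bottleneck 7, flow now 15.
No augmenting path remains; maximum flow = 15.
By max-flow min-cut, the minimum cut capacity equals the max flow.
In the residual graph, reachable from s: {s}.
Min-cut edges: s→a (4), s→b (4), s→c (7); capacity 4 + 4 + 7 = 15.

15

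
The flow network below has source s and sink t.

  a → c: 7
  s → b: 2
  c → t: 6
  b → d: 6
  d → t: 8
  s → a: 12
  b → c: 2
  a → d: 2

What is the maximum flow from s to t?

10

Augment s→a→c→t: bottleneck 6, flow now 6.
Augment s→a→d→t: bottleneck 2, flow now 8.
Augment s→b→d→t: bottleneck 2, flow now 10.
No augmenting path remains; maximum flow = 10.
In the residual graph, reachable from s: {s, a, c}.
Min-cut edges: s→b (2), a→d (2), c→t (6); capacity 2 + 2 + 6 = 10.
This cut is saturated, so no flow can exceed 10.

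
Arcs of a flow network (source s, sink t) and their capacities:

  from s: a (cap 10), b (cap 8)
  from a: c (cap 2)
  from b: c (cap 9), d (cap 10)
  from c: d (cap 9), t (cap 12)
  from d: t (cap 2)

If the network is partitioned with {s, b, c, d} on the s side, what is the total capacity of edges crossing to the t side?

Edges leaving {s, b, c, d}: s→a (10), c→t (12), d→t (2).
Cut capacity = 10 + 12 + 2 = 24.

24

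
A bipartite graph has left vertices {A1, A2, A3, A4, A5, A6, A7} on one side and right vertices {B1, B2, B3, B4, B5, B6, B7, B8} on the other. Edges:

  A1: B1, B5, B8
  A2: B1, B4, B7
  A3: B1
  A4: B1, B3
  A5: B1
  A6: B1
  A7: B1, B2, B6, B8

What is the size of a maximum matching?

5

Unit-capacity flow: source→left, listed edges, right→sink; max matching = max flow.
Augmenting path A1→B1 (+1); matched 1.
Augmenting path A2→B4 (+1); matched 2.
Augmenting path A4→B3 (+1); matched 3.
Augmenting path A7→B2 (+1); matched 4.
Augmenting path A3→B1→A1→B5 (+1); matched 5.
No augmenting path remains; maximum matching = 5.
König certificate: {A1, A2, A4, A7, B1} is a vertex cover of size 5 (every listed pair touches it), so no matching can be larger.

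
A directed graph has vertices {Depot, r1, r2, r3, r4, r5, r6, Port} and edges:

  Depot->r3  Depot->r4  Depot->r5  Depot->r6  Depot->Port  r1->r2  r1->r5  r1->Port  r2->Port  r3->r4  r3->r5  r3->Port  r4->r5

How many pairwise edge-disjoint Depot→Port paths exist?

2

Assign every edge capacity 1; by Menger, the answer equals the max flow.
Path Depot→Port (+1); total 1.
Path Depot→r3→Port (+1); total 2.
No residual Depot→Port path; max flow = 2.
Certifying cut of size 2: {Depot→Port, Depot→r3}.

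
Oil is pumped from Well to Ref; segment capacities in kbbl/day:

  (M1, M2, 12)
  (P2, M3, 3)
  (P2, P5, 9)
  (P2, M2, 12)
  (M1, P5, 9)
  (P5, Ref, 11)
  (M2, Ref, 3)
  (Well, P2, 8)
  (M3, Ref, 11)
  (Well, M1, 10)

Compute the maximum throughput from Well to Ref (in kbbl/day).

17

Augment Well→M1→M2→Ref: bottleneck 3, flow now 3.
Augment Well→M1→P5→Ref: bottleneck 7, flow now 10.
Augment Well→P2→M3→Ref: bottleneck 3, flow now 13.
Augment Well→P2→P5→Ref: bottleneck 4, flow now 17.
No augmenting path remains; maximum flow = 17.
In the residual graph, reachable from Well: {Well, M1, P2, M2, P5}.
Min-cut edges: P2→M3 (3), M2→Ref (3), P5→Ref (11); capacity 3 + 3 + 11 = 17.
This cut is saturated, so no flow can exceed 17.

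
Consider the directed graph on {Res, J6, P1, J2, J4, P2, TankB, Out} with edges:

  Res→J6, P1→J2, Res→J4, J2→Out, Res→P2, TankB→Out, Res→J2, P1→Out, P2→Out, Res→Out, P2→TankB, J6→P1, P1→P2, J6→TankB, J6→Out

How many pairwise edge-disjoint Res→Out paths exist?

Assign every edge capacity 1; by Menger, the answer equals the max flow.
Path Res→Out (+1); total 1.
Path Res→J6→Out (+1); total 2.
Path Res→J2→Out (+1); total 3.
Path Res→P2→Out (+1); total 4.
No residual Res→Out path; max flow = 4.
Certifying cut of size 4: {Res→J2, Res→J6, Res→Out, Res→P2}.

4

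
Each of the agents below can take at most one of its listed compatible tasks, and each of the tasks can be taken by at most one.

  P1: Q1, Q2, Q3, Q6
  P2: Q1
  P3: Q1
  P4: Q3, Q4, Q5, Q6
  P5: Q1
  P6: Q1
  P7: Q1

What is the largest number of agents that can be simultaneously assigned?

Unit-capacity flow: source→left, listed edges, right→sink; max matching = max flow.
Augmenting path P1→Q1 (+1); matched 1.
Augmenting path P4→Q3 (+1); matched 2.
Augmenting path P2→Q1→P1→Q2 (+1); matched 3.
No augmenting path remains; maximum matching = 3.
König certificate: {P1, P4, Q1} is a vertex cover of size 3 (every listed pair touches it), so no matching can be larger.

3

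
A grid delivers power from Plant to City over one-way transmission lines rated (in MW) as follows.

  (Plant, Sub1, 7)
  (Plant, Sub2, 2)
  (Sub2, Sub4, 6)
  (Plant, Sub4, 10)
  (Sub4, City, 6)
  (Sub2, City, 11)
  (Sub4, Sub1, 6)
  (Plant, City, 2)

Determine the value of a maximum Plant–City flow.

10

Augment Plant→City: bottleneck 2, flow now 2.
Augment Plant→Sub2→City: bottleneck 2, flow now 4.
Augment Plant→Sub4→City: bottleneck 6, flow now 10.
No augmenting path remains; maximum flow = 10.
In the residual graph, reachable from Plant: {Plant, Sub4, Sub1}.
Min-cut edges: Plant→Sub2 (2), Plant→City (2), Sub4→City (6); capacity 2 + 2 + 6 = 10.
This cut is saturated, so no flow can exceed 10.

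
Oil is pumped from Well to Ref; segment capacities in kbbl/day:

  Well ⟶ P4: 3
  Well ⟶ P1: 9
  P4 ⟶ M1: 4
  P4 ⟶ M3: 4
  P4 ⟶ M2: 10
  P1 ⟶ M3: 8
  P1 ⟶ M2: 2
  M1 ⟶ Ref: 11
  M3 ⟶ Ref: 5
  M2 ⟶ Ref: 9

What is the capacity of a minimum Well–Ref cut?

10

Augment Well→P4→M1→Ref: bottleneck 3, flow now 3.
Augment Well→P1→M3→Ref: bottleneck 5, flow now 8.
Augment Well→P1→M2→Ref: bottleneck 2, flow now 10.
No augmenting path remains; maximum flow = 10.
By max-flow min-cut, the minimum cut capacity equals the max flow.
In the residual graph, reachable from Well: {Well, P1, M3}.
Min-cut edges: Well→P4 (3), P1→M2 (2), M3→Ref (5); capacity 3 + 2 + 5 = 10.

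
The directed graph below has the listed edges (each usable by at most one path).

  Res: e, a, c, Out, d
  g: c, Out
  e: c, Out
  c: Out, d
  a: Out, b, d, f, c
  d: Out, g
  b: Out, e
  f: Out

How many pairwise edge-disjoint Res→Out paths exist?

5

Assign every edge capacity 1; by Menger, the answer equals the max flow.
Path Res→Out (+1); total 1.
Path Res→a→Out (+1); total 2.
Path Res→c→Out (+1); total 3.
Path Res→d→Out (+1); total 4.
Path Res→e→Out (+1); total 5.
No residual Res→Out path; max flow = 5.
Certifying cut of size 5: {Res→Out, Res→a, Res→c, Res→d, Res→e}.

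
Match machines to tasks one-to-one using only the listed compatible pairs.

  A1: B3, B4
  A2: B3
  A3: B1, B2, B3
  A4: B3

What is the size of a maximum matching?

3

Unit-capacity flow: source→left, listed edges, right→sink; max matching = max flow.
Augmenting path A1→B3 (+1); matched 1.
Augmenting path A3→B1 (+1); matched 2.
Augmenting path A2→B3→A1→B4 (+1); matched 3.
No augmenting path remains; maximum matching = 3.
König certificate: {A1, A3, B3} is a vertex cover of size 3 (every listed pair touches it), so no matching can be larger.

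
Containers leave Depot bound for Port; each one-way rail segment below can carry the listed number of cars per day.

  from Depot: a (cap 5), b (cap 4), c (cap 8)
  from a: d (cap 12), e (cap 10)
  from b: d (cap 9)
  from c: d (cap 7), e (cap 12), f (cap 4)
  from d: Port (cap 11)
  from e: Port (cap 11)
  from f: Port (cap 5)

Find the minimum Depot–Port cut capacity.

17

Augment Depot→a→d→Port: bottleneck 5, flow now 5.
Augment Depot→b→d→Port: bottleneck 4, flow now 9.
Augment Depot→c→d→Port: bottleneck 2, flow now 11.
Augment Depot→c→e→Port: bottleneck 6, flow now 17.
No augmenting path remains; maximum flow = 17.
By max-flow min-cut, the minimum cut capacity equals the max flow.
In the residual graph, reachable from Depot: {Depot}.
Min-cut edges: Depot→a (5), Depot→b (4), Depot→c (8); capacity 5 + 4 + 8 = 17.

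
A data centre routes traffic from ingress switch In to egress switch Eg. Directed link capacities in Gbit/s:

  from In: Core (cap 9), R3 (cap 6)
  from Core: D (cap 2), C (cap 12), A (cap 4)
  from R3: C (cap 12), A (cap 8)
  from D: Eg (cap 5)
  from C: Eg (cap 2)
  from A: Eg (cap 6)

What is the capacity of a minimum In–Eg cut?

10

Augment In→Core→D→Eg: bottleneck 2, flow now 2.
Augment In→Core→C→Eg: bottleneck 2, flow now 4.
Augment In→Core→A→Eg: bottleneck 4, flow now 8.
Augment In→R3→A→Eg: bottleneck 2, flow now 10.
No augmenting path remains; maximum flow = 10.
By max-flow min-cut, the minimum cut capacity equals the max flow.
In the residual graph, reachable from In: {In, Core, R3, C, A}.
Min-cut edges: Core→D (2), C→Eg (2), A→Eg (6); capacity 2 + 2 + 6 = 10.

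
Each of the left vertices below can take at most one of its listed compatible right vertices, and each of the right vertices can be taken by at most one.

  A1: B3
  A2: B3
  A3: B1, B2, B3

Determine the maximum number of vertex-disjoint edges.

2

Unit-capacity flow: source→left, listed edges, right→sink; max matching = max flow.
Augmenting path A1→B3 (+1); matched 1.
Augmenting path A3→B1 (+1); matched 2.
No augmenting path remains; maximum matching = 2.
König certificate: {A3, B3} is a vertex cover of size 2 (every listed pair touches it), so no matching can be larger.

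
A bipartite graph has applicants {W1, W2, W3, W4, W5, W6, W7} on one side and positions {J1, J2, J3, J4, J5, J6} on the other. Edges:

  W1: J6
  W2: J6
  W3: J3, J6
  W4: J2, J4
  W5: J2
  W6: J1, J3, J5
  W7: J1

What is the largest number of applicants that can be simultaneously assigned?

Unit-capacity flow: source→left, listed edges, right→sink; max matching = max flow.
Augmenting path W1→J6 (+1); matched 1.
Augmenting path W3→J3 (+1); matched 2.
Augmenting path W4→J2 (+1); matched 3.
Augmenting path W6→J1 (+1); matched 4.
Augmenting path W5→J2→W4→J4 (+1); matched 5.
Augmenting path W7→J1→W6→J5 (+1); matched 6.
No augmenting path remains; maximum matching = 6.
König certificate: {W3, W4, W5, W6, W7, J6} is a vertex cover of size 6 (every listed pair touches it), so no matching can be larger.

6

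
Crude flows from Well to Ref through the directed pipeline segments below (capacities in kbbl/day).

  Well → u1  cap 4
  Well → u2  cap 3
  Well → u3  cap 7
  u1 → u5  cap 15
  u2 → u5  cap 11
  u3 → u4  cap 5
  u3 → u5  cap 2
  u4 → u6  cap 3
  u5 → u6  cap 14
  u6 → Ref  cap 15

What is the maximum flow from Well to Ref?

Augment Well→u1→u5→u6→Ref: bottleneck 4, flow now 4.
Augment Well→u2→u5→u6→Ref: bottleneck 3, flow now 7.
Augment Well→u3→u4→u6→Ref: bottleneck 3, flow now 10.
Augment Well→u3→u5→u6→Ref: bottleneck 2, flow now 12.
No augmenting path remains; maximum flow = 12.
In the residual graph, reachable from Well: {Well, u3, u4}.
Min-cut edges: Well→u1 (4), Well→u2 (3), u3→u5 (2), u4→u6 (3); capacity 4 + 3 + 2 + 3 = 12.
This cut is saturated, so no flow can exceed 12.

12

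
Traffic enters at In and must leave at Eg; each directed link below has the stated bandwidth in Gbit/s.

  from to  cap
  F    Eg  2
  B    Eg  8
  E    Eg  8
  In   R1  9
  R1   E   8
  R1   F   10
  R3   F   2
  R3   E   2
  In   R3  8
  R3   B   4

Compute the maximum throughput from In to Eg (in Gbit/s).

Augment In→R3→F→Eg: bottleneck 2, flow now 2.
Augment In→R3→E→Eg: bottleneck 2, flow now 4.
Augment In→R3→B→Eg: bottleneck 4, flow now 8.
Augment In→R1→E→Eg: bottleneck 6, flow now 14.
No augmenting path remains; maximum flow = 14.
In the residual graph, reachable from In: {In, R3, R1, F, E}.
Min-cut edges: R3→B (4), F→Eg (2), E→Eg (8); capacity 4 + 2 + 8 = 14.
This cut is saturated, so no flow can exceed 14.

14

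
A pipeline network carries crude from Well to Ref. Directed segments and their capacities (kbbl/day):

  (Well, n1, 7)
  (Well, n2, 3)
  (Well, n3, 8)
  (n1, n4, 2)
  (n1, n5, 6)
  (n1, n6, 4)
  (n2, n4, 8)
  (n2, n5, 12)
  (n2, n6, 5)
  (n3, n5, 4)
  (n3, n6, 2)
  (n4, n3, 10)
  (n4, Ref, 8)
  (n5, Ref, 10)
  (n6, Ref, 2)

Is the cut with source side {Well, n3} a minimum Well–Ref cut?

Yes — it is a minimum cut (capacity 16).

Given cut capacity: 7 + 3 + 4 + 2 = 16.
Augment Well→n1→n4→Ref: bottleneck 2, flow now 2.
Augment Well→n1→n5→Ref: bottleneck 5, flow now 7.
Augment Well→n2→n4→Ref: bottleneck 3, flow now 10.
Augment Well→n3→n5→Ref: bottleneck 4, flow now 14.
Augment Well→n3→n6→Ref: bottleneck 2, flow now 16.
No augmenting path remains; maximum flow = 16.
Cut capacity 16 equals the max flow, so it is a minimum cut.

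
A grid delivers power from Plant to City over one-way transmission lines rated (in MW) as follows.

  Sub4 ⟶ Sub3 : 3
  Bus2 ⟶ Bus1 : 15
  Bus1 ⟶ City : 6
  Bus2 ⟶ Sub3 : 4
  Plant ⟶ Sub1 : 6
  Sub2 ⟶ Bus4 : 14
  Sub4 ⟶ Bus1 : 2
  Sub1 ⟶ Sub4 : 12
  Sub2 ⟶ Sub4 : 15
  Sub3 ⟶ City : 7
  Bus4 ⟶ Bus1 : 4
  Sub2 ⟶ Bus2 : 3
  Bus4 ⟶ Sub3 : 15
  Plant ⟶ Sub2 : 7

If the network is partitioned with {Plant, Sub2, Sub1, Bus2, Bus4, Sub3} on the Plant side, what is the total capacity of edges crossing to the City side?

Edges leaving {Plant, Sub2, Sub1, Bus2, Bus4, Sub3}: Sub2→Sub4 (15), Sub1→Sub4 (12), Bus2→Bus1 (15), Bus4→Bus1 (4), Sub3→City (7).
Cut capacity = 15 + 12 + 15 + 4 + 7 = 53.

53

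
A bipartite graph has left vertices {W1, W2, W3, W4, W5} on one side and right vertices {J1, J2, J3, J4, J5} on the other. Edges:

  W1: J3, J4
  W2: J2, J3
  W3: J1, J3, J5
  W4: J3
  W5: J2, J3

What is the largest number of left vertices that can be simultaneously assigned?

4

Unit-capacity flow: source→left, listed edges, right→sink; max matching = max flow.
Augmenting path W1→J3 (+1); matched 1.
Augmenting path W2→J2 (+1); matched 2.
Augmenting path W3→J1 (+1); matched 3.
Augmenting path W4→J3→W1→J4 (+1); matched 4.
No augmenting path remains; maximum matching = 4.
König certificate: {W1, W3, J2, J3} is a vertex cover of size 4 (every listed pair touches it), so no matching can be larger.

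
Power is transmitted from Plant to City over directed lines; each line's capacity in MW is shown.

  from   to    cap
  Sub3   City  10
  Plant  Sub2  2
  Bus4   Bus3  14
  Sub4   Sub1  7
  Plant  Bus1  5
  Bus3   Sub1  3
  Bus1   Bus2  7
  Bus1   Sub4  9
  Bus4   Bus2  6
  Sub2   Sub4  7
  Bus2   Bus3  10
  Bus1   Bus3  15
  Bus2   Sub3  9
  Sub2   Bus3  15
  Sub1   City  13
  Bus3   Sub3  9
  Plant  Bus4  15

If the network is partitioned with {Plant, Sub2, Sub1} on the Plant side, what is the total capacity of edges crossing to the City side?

55

Edges leaving {Plant, Sub2, Sub1}: Plant→Bus1 (5), Plant→Bus4 (15), Sub2→Bus3 (15), Sub2→Sub4 (7), Sub1→City (13).
Cut capacity = 5 + 15 + 15 + 7 + 13 = 55.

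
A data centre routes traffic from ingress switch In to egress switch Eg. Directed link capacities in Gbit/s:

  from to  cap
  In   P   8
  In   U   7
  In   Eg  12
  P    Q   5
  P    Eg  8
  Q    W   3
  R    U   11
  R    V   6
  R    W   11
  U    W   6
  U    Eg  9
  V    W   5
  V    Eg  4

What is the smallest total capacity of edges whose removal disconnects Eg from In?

27

Augment In→Eg: bottleneck 12, flow now 12.
Augment In→P→Eg: bottleneck 8, flow now 20.
Augment In→U→Eg: bottleneck 7, flow now 27.
No augmenting path remains; maximum flow = 27.
By max-flow min-cut, the minimum cut capacity equals the max flow.
In the residual graph, reachable from In: {In}.
Min-cut edges: In→P (8), In→U (7), In→Eg (12); capacity 8 + 7 + 12 = 27.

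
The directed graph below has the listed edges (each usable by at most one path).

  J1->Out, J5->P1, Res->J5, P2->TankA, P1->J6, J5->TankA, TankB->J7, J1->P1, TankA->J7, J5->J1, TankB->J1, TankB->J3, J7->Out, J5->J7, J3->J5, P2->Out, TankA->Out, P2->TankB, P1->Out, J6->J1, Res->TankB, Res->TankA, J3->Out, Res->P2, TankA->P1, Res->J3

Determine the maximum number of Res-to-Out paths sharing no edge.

5

Assign every edge capacity 1; by Menger, the answer equals the max flow.
Path Res→J3→Out (+1); total 1.
Path Res→P2→Out (+1); total 2.
Path Res→TankA→Out (+1); total 3.
Path Res→J5→P1→Out (+1); total 4.
Path Res→TankB→J7→Out (+1); total 5.
No residual Res→Out path; max flow = 5.
Certifying cut of size 5: {Res→J3, Res→J5, Res→P2, Res→TankA, Res→TankB}.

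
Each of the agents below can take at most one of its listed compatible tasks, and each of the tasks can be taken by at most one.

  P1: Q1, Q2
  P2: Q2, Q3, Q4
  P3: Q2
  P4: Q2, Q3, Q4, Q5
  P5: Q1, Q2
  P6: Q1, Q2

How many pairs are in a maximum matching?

Unit-capacity flow: source→left, listed edges, right→sink; max matching = max flow.
Augmenting path P1→Q1 (+1); matched 1.
Augmenting path P2→Q2 (+1); matched 2.
Augmenting path P4→Q3 (+1); matched 3.
Augmenting path P3→Q2→P2→Q4 (+1); matched 4.
No augmenting path remains; maximum matching = 4.
König certificate: {P2, P4, Q1, Q2} is a vertex cover of size 4 (every listed pair touches it), so no matching can be larger.

4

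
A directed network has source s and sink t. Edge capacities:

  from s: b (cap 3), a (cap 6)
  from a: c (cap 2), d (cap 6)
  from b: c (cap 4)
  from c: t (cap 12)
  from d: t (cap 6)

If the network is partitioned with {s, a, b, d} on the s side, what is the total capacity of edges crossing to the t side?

Edges leaving {s, a, b, d}: a→c (2), b→c (4), d→t (6).
Cut capacity = 2 + 4 + 6 = 12.

12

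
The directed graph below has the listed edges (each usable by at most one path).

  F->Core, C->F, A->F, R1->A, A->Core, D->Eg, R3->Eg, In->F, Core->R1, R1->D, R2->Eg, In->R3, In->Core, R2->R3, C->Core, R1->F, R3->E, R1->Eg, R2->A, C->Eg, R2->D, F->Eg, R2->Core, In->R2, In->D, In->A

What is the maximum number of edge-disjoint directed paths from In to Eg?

Assign every edge capacity 1; by Menger, the answer equals the max flow.
Path In→R2→Eg (+1); total 1.
Path In→R3→Eg (+1); total 2.
Path In→F→Eg (+1); total 3.
Path In→D→Eg (+1); total 4.
Path In→Core→R1→Eg (+1); total 5.
No residual In→Eg path; max flow = 5.
Certifying cut of size 5: {Core→R1, F→Eg, In→D, In→R2, In→R3}.

5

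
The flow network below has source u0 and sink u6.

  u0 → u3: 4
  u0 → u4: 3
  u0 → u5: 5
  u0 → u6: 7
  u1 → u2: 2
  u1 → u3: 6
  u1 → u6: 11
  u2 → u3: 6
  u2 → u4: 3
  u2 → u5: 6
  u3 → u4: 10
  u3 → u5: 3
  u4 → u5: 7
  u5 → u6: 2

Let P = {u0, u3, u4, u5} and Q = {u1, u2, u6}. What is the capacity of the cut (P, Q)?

9

Edges leaving {u0, u3, u4, u5}: u0→u6 (7), u5→u6 (2).
Cut capacity = 7 + 2 = 9.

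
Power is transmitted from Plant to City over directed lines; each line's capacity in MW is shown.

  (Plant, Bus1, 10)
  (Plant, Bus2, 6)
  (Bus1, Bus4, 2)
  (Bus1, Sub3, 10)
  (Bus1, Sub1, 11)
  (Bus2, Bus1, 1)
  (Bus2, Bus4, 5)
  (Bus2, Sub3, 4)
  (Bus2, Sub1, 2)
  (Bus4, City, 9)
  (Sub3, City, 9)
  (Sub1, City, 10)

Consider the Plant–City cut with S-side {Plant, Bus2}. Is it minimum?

Given cut capacity: 10 + 1 + 5 + 4 + 2 = 22.
Augment Plant→Bus1→Bus4→City: bottleneck 2, flow now 2.
Augment Plant→Bus1→Sub3→City: bottleneck 8, flow now 10.
Augment Plant→Bus2→Bus4→City: bottleneck 5, flow now 15.
Augment Plant→Bus2→Sub3→City: bottleneck 1, flow now 16.
No augmenting path remains; maximum flow = 16.
In the residual graph, reachable from Plant: {Plant}.
Min-cut edges: Plant→Bus1 (10), Plant→Bus2 (6); capacity 10 + 6 = 16.
Cut capacity 22 exceeds the max flow 16, so it is not minimum.

No — its capacity is 22, but the minimum cut has capacity 16.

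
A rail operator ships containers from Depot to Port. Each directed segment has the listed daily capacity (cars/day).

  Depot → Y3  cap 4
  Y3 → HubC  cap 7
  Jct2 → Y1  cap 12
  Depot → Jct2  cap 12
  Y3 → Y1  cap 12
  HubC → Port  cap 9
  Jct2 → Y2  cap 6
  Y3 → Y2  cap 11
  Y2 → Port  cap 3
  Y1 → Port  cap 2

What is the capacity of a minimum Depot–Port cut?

Augment Depot→Y3→HubC→Port: bottleneck 4, flow now 4.
Augment Depot→Jct2→Y2→Port: bottleneck 3, flow now 7.
Augment Depot→Jct2→Y1→Port: bottleneck 2, flow now 9.
No augmenting path remains; maximum flow = 9.
By max-flow min-cut, the minimum cut capacity equals the max flow.
In the residual graph, reachable from Depot: {Depot, Jct2, Y2, Y1}.
Min-cut edges: Depot→Y3 (4), Y2→Port (3), Y1→Port (2); capacity 4 + 3 + 2 = 9.

9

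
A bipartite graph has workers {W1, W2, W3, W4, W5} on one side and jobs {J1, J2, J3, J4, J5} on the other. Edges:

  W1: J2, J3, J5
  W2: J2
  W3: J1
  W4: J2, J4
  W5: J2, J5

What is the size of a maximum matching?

5

Unit-capacity flow: source→left, listed edges, right→sink; max matching = max flow.
Augmenting path W1→J2 (+1); matched 1.
Augmenting path W3→J1 (+1); matched 2.
Augmenting path W4→J4 (+1); matched 3.
Augmenting path W5→J5 (+1); matched 4.
Augmenting path W2→J2→W1→J3 (+1); matched 5.
No augmenting path remains; maximum matching = 5.
König certificate: {W1, W2, W3, W4, W5} is a vertex cover of size 5 (every listed pair touches it), so no matching can be larger.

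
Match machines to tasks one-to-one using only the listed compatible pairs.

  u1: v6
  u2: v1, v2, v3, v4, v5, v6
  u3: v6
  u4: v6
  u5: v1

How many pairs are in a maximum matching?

3

Unit-capacity flow: source→left, listed edges, right→sink; max matching = max flow.
Augmenting path u1→v6 (+1); matched 1.
Augmenting path u2→v1 (+1); matched 2.
Augmenting path u5→v1→u2→v2 (+1); matched 3.
No augmenting path remains; maximum matching = 3.
König certificate: {u2, u5, v6} is a vertex cover of size 3 (every listed pair touches it), so no matching can be larger.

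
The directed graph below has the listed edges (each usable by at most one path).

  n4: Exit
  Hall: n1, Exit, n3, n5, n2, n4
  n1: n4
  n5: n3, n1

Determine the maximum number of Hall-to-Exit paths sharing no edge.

Assign every edge capacity 1; by Menger, the answer equals the max flow.
Path Hall→Exit (+1); total 1.
Path Hall→n4→Exit (+1); total 2.
No residual Hall→Exit path; max flow = 2.
Certifying cut of size 2: {Hall→Exit, n4→Exit}.

2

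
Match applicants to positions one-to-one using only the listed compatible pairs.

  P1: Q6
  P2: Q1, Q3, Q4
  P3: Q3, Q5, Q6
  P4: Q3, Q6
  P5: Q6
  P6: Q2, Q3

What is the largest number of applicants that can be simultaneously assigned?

5

Unit-capacity flow: source→left, listed edges, right→sink; max matching = max flow.
Augmenting path P1→Q6 (+1); matched 1.
Augmenting path P2→Q1 (+1); matched 2.
Augmenting path P3→Q3 (+1); matched 3.
Augmenting path P6→Q2 (+1); matched 4.
Augmenting path P4→Q3→P3→Q5 (+1); matched 5.
No augmenting path remains; maximum matching = 5.
König certificate: {P2, P3, P4, P6, Q6} is a vertex cover of size 5 (every listed pair touches it), so no matching can be larger.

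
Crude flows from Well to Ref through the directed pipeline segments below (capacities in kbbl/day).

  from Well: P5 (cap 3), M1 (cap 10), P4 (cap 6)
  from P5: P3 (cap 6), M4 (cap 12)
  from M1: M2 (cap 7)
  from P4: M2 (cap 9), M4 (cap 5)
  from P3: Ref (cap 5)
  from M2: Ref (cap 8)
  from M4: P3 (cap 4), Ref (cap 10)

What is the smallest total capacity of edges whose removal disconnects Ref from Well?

16

Augment Well→P5→P3→Ref: bottleneck 3, flow now 3.
Augment Well→M1→M2→Ref: bottleneck 7, flow now 10.
Augment Well→P4→M2→Ref: bottleneck 1, flow now 11.
Augment Well→P4→M4→Ref: bottleneck 5, flow now 16.
No augmenting path remains; maximum flow = 16.
By max-flow min-cut, the minimum cut capacity equals the max flow.
In the residual graph, reachable from Well: {Well, M1}.
Min-cut edges: Well→P5 (3), Well→P4 (6), M1→M2 (7); capacity 3 + 6 + 7 = 16.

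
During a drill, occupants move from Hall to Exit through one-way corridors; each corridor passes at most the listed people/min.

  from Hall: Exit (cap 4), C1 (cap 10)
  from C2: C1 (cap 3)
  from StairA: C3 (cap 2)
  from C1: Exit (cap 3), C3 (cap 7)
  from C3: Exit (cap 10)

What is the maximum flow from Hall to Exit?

Augment Hall→Exit: bottleneck 4, flow now 4.
Augment Hall→C1→Exit: bottleneck 3, flow now 7.
Augment Hall→C1→C3→Exit: bottleneck 7, flow now 14.
No augmenting path remains; maximum flow = 14.
In the residual graph, reachable from Hall: {Hall}.
Min-cut edges: Hall→C1 (10), Hall→Exit (4); capacity 10 + 4 = 14.
This cut is saturated, so no flow can exceed 14.

14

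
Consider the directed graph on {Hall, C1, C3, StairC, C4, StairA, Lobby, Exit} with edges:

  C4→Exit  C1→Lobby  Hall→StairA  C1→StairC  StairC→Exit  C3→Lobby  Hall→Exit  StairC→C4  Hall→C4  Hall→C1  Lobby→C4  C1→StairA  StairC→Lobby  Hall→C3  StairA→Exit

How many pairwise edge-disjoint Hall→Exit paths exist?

4

Assign every edge capacity 1; by Menger, the answer equals the max flow.
Path Hall→Exit (+1); total 1.
Path Hall→C4→Exit (+1); total 2.
Path Hall→StairA→Exit (+1); total 3.
Path Hall→C1→StairC→Exit (+1); total 4.
No residual Hall→Exit path; max flow = 4.
Certifying cut of size 4: {C4→Exit, Hall→C1, Hall→Exit, Hall→StairA}.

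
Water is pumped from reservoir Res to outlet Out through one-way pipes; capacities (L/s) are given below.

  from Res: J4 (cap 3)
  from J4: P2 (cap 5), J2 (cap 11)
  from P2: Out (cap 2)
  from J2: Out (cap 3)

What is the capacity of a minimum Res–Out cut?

Augment Res→J4→P2→Out: bottleneck 2, flow now 2.
Augment Res→J4→J2→Out: bottleneck 1, flow now 3.
No augmenting path remains; maximum flow = 3.
By max-flow min-cut, the minimum cut capacity equals the max flow.
In the residual graph, reachable from Res: {Res}.
Min-cut edges: Res→J4 (3); capacity 3 = 3.

3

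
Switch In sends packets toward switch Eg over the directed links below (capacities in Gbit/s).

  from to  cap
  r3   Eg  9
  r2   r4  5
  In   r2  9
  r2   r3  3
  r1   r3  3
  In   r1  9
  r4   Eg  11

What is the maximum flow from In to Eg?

11

Augment In→r1→r3→Eg: bottleneck 3, flow now 3.
Augment In→r2→r3→Eg: bottleneck 3, flow now 6.
Augment In→r2→r4→Eg: bottleneck 5, flow now 11.
No augmenting path remains; maximum flow = 11.
In the residual graph, reachable from In: {In, r1, r2}.
Min-cut edges: r1→r3 (3), r2→r3 (3), r2→r4 (5); capacity 3 + 3 + 5 = 11.
This cut is saturated, so no flow can exceed 11.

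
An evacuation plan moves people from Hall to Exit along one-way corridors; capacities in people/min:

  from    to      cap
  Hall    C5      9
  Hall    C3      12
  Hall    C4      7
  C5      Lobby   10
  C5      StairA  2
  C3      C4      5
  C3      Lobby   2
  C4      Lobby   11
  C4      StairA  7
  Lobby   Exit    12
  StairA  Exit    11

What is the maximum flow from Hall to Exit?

Augment Hall→C5→Lobby→Exit: bottleneck 9, flow now 9.
Augment Hall→C3→Lobby→Exit: bottleneck 2, flow now 11.
Augment Hall→C4→Lobby→Exit: bottleneck 1, flow now 12.
Augment Hall→C4→StairA→Exit: bottleneck 6, flow now 18.
Augment Hall→C3→C4→StairA→Exit: bottleneck 1, flow now 19.
Augment Hall→C3→C4→Lobby→C5→StairA→Exit: bottleneck 2, flow now 21. (uses reverse residual edge)
No augmenting path remains; maximum flow = 21.
In the residual graph, reachable from Hall: {Hall, C5, C3, C4, Lobby}.
Min-cut edges: C5→StairA (2), C4→StairA (7), Lobby→Exit (12); capacity 2 + 7 + 12 = 21.
This cut is saturated, so no flow can exceed 21.

21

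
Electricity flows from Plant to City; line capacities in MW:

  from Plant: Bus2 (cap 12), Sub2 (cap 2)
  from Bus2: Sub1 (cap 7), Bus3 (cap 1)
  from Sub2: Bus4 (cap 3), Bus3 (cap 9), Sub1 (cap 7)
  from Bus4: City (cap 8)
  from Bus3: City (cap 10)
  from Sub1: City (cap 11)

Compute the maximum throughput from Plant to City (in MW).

Augment Plant→Bus2→Bus3→City: bottleneck 1, flow now 1.
Augment Plant→Bus2→Sub1→City: bottleneck 7, flow now 8.
Augment Plant→Sub2→Bus4→City: bottleneck 2, flow now 10.
No augmenting path remains; maximum flow = 10.
In the residual graph, reachable from Plant: {Plant, Bus2}.
Min-cut edges: Plant→Sub2 (2), Bus2→Bus3 (1), Bus2→Sub1 (7); capacity 2 + 1 + 7 = 10.
This cut is saturated, so no flow can exceed 10.

10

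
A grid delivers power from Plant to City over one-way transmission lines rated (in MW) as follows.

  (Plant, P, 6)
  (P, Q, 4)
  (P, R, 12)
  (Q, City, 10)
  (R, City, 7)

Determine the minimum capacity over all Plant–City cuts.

6

Augment Plant→P→Q→City: bottleneck 4, flow now 4.
Augment Plant→P→R→City: bottleneck 2, flow now 6.
No augmenting path remains; maximum flow = 6.
By max-flow min-cut, the minimum cut capacity equals the max flow.
In the residual graph, reachable from Plant: {Plant}.
Min-cut edges: Plant→P (6); capacity 6 = 6.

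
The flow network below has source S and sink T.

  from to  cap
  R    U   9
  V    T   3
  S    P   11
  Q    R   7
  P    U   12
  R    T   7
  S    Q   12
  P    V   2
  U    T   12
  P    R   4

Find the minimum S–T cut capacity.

18

Augment S→P→R→T: bottleneck 4, flow now 4.
Augment S→P→U→T: bottleneck 7, flow now 11.
Augment S→Q→R→T: bottleneck 3, flow now 14.
Augment S→Q→R→U→T: bottleneck 4, flow now 18.
No augmenting path remains; maximum flow = 18.
By max-flow min-cut, the minimum cut capacity equals the max flow.
In the residual graph, reachable from S: {S, Q}.
Min-cut edges: S→P (11), Q→R (7); capacity 11 + 7 = 18.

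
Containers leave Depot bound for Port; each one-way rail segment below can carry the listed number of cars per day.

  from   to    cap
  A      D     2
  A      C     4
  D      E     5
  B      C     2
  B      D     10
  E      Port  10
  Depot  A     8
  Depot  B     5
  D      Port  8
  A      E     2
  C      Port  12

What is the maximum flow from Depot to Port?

Augment Depot→A→C→Port: bottleneck 4, flow now 4.
Augment Depot→A→D→Port: bottleneck 2, flow now 6.
Augment Depot→A→E→Port: bottleneck 2, flow now 8.
Augment Depot→B→C→Port: bottleneck 2, flow now 10.
Augment Depot→B→D→Port: bottleneck 3, flow now 13.
No augmenting path remains; maximum flow = 13.
In the residual graph, reachable from Depot: {Depot}.
Min-cut edges: Depot→A (8), Depot→B (5); capacity 8 + 5 = 13.
This cut is saturated, so no flow can exceed 13.

13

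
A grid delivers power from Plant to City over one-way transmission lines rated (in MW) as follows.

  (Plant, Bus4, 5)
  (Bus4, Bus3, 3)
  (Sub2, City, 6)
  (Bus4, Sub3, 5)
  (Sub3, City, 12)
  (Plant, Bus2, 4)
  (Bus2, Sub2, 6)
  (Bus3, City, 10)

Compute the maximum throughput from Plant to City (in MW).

9

Augment Plant→Bus4→Bus3→City: bottleneck 3, flow now 3.
Augment Plant→Bus4→Sub3→City: bottleneck 2, flow now 5.
Augment Plant→Bus2→Sub2→City: bottleneck 4, flow now 9.
No augmenting path remains; maximum flow = 9.
In the residual graph, reachable from Plant: {Plant}.
Min-cut edges: Plant→Bus4 (5), Plant→Bus2 (4); capacity 5 + 4 = 9.
This cut is saturated, so no flow can exceed 9.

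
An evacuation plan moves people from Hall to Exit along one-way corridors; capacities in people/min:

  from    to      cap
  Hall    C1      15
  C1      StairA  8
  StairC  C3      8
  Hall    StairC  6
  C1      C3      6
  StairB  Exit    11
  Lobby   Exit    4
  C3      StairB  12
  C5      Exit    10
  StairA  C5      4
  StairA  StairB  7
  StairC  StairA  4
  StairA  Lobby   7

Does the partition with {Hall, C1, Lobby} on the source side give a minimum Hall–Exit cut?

No — its capacity is 24, but the minimum cut has capacity 19.

Given cut capacity: 6 + 8 + 6 + 4 = 24.
Augment Hall→StairC→StairA→C5→Exit: bottleneck 4, flow now 4.
Augment Hall→StairC→C3→StairB→Exit: bottleneck 2, flow now 6.
Augment Hall→C1→StairA→Lobby→Exit: bottleneck 4, flow now 10.
Augment Hall→C1→StairA→StairB→Exit: bottleneck 4, flow now 14.
Augment Hall→C1→C3→StairB→Exit: bottleneck 5, flow now 19.
No augmenting path remains; maximum flow = 19.
In the residual graph, reachable from Hall: {Hall, StairC, C1, StairA, C3, Lobby, StairB}.
Min-cut edges: StairA→C5 (4), Lobby→Exit (4), StairB→Exit (11); capacity 4 + 4 + 11 = 19.
Cut capacity 24 exceeds the max flow 19, so it is not minimum.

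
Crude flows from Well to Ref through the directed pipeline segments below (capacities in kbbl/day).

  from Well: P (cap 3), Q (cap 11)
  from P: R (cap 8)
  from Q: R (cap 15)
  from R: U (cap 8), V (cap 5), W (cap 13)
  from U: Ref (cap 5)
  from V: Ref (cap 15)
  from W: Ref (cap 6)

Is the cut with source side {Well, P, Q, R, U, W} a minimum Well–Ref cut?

Given cut capacity: 5 + 5 + 6 = 16.
Augment Well→P→R→U→Ref: bottleneck 3, flow now 3.
Augment Well→Q→R→U→Ref: bottleneck 2, flow now 5.
Augment Well→Q→R→V→Ref: bottleneck 5, flow now 10.
Augment Well→Q→R→W→Ref: bottleneck 4, flow now 14.
No augmenting path remains; maximum flow = 14.
In the residual graph, reachable from Well: {Well}.
Min-cut edges: Well→P (3), Well→Q (11); capacity 3 + 11 = 14.
Cut capacity 16 exceeds the max flow 14, so it is not minimum.

No — its capacity is 16, but the minimum cut has capacity 14.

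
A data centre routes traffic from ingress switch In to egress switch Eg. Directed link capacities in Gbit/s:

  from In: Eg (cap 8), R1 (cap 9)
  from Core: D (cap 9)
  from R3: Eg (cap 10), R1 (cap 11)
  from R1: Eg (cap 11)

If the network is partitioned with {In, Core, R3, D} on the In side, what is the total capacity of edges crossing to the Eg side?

Edges leaving {In, Core, R3, D}: In→R1 (9), In→Eg (8), R3→R1 (11), R3→Eg (10).
Cut capacity = 9 + 8 + 11 + 10 = 38.

38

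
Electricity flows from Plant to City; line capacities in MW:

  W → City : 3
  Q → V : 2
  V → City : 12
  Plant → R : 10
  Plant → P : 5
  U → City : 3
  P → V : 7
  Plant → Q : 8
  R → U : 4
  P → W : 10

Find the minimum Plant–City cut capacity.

10

Augment Plant→P→V→City: bottleneck 5, flow now 5.
Augment Plant→Q→V→City: bottleneck 2, flow now 7.
Augment Plant→R→U→City: bottleneck 3, flow now 10.
No augmenting path remains; maximum flow = 10.
By max-flow min-cut, the minimum cut capacity equals the max flow.
In the residual graph, reachable from Plant: {Plant, Q, R, U}.
Min-cut edges: Plant→P (5), Q→V (2), U→City (3); capacity 5 + 2 + 3 = 10.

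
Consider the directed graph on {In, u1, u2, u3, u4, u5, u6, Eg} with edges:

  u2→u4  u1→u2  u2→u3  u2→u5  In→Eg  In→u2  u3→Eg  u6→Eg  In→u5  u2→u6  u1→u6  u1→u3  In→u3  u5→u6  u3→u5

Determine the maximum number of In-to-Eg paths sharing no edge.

3

Assign every edge capacity 1; by Menger, the answer equals the max flow.
Path In→Eg (+1); total 1.
Path In→u3→Eg (+1); total 2.
Path In→u2→u6→Eg (+1); total 3.
No residual In→Eg path; max flow = 3.
Certifying cut of size 3: {In→Eg, u3→Eg, u6→Eg}.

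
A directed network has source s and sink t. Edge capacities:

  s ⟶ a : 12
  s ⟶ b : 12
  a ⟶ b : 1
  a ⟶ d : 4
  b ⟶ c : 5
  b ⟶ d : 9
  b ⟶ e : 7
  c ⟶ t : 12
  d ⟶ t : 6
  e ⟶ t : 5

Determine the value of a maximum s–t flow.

Augment s→a→d→t: bottleneck 4, flow now 4.
Augment s→b→c→t: bottleneck 5, flow now 9.
Augment s→b→d→t: bottleneck 2, flow now 11.
Augment s→b→e→t: bottleneck 5, flow now 16.
No augmenting path remains; maximum flow = 16.
In the residual graph, reachable from s: {s, a, b, d, e}.
Min-cut edges: b→c (5), d→t (6), e→t (5); capacity 5 + 6 + 5 = 16.
This cut is saturated, so no flow can exceed 16.

16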